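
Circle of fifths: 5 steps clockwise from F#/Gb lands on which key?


Reasoning:
Each clockwise step on the circle of fifths moves up a perfect 5th
From F#/Gb: F#/Gb → Db → Ab → Eb → Bb → F
= F


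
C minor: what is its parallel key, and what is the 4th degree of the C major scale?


Let's work it out.
Parallel keys share the same tonic but differ in mode
C minor → parallel is C major
C major scale: C D E F G A B
= C major; 4th degree = F


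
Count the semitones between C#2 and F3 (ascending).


Solution.
Absolute semitone position = octave×12 + chromatic position
C#2: 2×12 + 1 = 25
F3: 3×12 + 5 = 41
Difference = 41 - 25 = 16
= 16 semitones


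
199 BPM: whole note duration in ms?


Step by step:
One quarter-note beat = 60000 / BPM = 60000 / 199 ms
Whole note = 4 × quarter note
Duration = 4 × 60000 / 199 = 240000 / 199
= 1206.0 ms


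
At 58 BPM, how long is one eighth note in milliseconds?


Let's work it out.
One quarter-note beat = 60000 / BPM = 60000 / 58 ms
Eighth note = 1/2 × quarter note
Duration = 1/2 × 60000 / 58 = 30000 / 58
= 517.2 ms


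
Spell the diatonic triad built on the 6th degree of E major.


Step by step:
E major scale: E F# G# A B C# D#
Diatonic triad on degree 6 stacks scale notes 6, 1, 3: C# E G#
C#→E = 3 semitones; C#→G# = 7 semitones → minor triad
= C# E G# (minor)


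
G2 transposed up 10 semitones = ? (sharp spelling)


Reasoning:
G2: chromatic position 7 in octave 2 → absolute = 2×12 + 7 = 31
Transpose up 10: 31 + 10 = 41
41 = 3×12 + 5 → F in octave 3
Result = F3


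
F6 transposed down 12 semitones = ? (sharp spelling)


F6: chromatic position 5 in octave 6 → absolute = 6×12 + 5 = 77
Transpose down 12: 77 - 12 = 65
65 = 5×12 + 5 → F in octave 5
Result = F5


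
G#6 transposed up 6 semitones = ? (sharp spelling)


G#6: chromatic position 8 in octave 6 → absolute = 6×12 + 8 = 80
Transpose up 6: 80 + 6 = 86
86 = 7×12 + 2 → D in octave 7
Result = D7


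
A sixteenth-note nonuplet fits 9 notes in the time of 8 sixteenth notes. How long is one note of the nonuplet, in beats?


Working:
Nonuplet: 9 notes occupy the space of 8 sixteenth notes
Space = 8 × 1/4 = 2 beats
Each nonuplet note = 2 / 9 = 2/9 beats
= 2/9 beats


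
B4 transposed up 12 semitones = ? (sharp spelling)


B4: chromatic position 11 in octave 4 → absolute = 4×12 + 11 = 59
Transpose up 12: 59 + 12 = 71
71 = 5×12 + 11 → B in octave 5
Result = B5


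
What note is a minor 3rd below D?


Reasoning:
A 3rd spans 3 letter names, so from D we land on B
A minor 3rd = 3 semitones below D
Spell B at that pitch: B
= B


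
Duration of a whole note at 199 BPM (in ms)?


One quarter-note beat = 60000 / BPM = 60000 / 199 ms
Whole note = 4 × quarter note
Duration = 4 × 60000 / 199 = 240000 / 199
= 1206.0 ms


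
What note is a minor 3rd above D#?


A 3rd spans 3 letter names, so from D we land on F
A minor 3rd = 3 semitones above D#
Spell F at that pitch: F#
= F#


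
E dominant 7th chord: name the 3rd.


Solution.
Dominant 7th chord = root + major 3rd + perfect 5th + minor 7th
Seventh chords stack in thirds, so the letter names are E-G-B-D
Root: E
Major 3rd above E: G#
Perfect 5th above E: B
Minor 7th above E: D
The 3rd = G#


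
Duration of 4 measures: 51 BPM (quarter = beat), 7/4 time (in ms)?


Solution.
Quarter-note beat duration = 60000 / 51 ms
Beats per measure (7/4) = 7
One measure = 7 × 60000 / 51 = 420000 / 51 ms
4 measures = 4 × 420000 / 51 = 1680000 / 51
= 32941.2 ms


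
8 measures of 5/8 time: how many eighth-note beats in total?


Let's work it out.
Time signature 5/8: the bottom number 8 means the eighth note gets one count
The top number 5 means 5 eighth-note beats per measure
Total = 5 × 8 measures
= 40 eighth-note beats


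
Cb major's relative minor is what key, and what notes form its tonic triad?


The relative minor shares the major's key signature and starts on its 6th degree
6th degree = a major 6th above the tonic; a major 6th above Cb is Ab
→ relative minor of Cb major is Ab minor
Tonic triad of Ab minor = root + minor 3rd + perfect 5th = Ab Cb Eb
= Ab minor; triad = Ab Cb Eb


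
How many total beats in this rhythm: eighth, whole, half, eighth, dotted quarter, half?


Working:
Beat values:
  eighth = 0.5 beats
  whole = 4 beats
  half = 2 beats
  eighth = 0.5 beats
  dotted quarter = 1.5 beats
  half = 2 beats
Sum = 0.5 + 4 + 2 + 0.5 + 1.5 + 2
= 10.5 beats


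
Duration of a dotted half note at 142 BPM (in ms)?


Reasoning:
One quarter-note beat = 60000 / BPM = 60000 / 142 ms
Dotted half note = 3 × quarter note
Duration = 3 × 60000 / 142 = 180000 / 142
= 1267.6 ms


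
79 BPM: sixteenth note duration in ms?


Working:
One quarter-note beat = 60000 / BPM = 60000 / 79 ms
Sixteenth note = 1/4 × quarter note
Duration = 1/4 × 60000 / 79 = 15000 / 79
= 189.9 ms


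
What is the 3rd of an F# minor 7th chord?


Reasoning:
Minor 7th chord = root + minor 3rd + perfect 5th + minor 7th
Seventh chords stack in thirds, so the letter names are F-A-C-E
Root: F#
Minor 3rd above F#: A
Perfect 5th above F#: C#
Minor 7th above F#: E
The 3rd = A


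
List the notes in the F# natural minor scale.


Step by step:
Natural minor scale pattern: W-H-W-W-H-W-W (2-1-2-2-1-2-2 semitones)
Starting from F#:
  F# + 2 semitones → G#
  G# + 1 semitone → A
  A + 2 semitones → B
  B + 2 semitones → C#
  C# + 1 semitone → D
  D + 2 semitones → E
  E + 2 semitones → F#
Scale = F# G# A B C# D E


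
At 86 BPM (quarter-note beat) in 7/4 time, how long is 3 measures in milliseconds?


Step by step:
Quarter-note beat duration = 60000 / 86 ms
Beats per measure (7/4) = 7
One measure = 7 × 60000 / 86 = 420000 / 86 ms
3 measures = 3 × 420000 / 86 = 1260000 / 86
= 14651.2 ms


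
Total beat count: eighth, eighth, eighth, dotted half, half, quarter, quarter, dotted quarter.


Solution.
Beat values:
  eighth = 0.5 beats
  eighth = 0.5 beats
  eighth = 0.5 beats
  dotted half = 3 beats
  half = 2 beats
  quarter = 1 beat
  quarter = 1 beat
  dotted quarter = 1.5 beats
Sum = 0.5 + 0.5 + 0.5 + 3 + 2 + 1 + 1 + 1.5
= 10 beats


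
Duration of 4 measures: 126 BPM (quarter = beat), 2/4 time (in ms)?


Step by step:
Quarter-note beat duration = 60000 / 126 ms
Beats per measure (2/4) = 2
One measure = 2 × 60000 / 126 = 120000 / 126 ms
4 measures = 4 × 120000 / 126 = 480000 / 126
= 3809.5 ms


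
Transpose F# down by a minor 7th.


Solution.
minor 7th: 7 letter names, 10 semitones
Letter: F - 6 → G
Pitch: F# - 10 semitones, spelled as a G → G#
= G#


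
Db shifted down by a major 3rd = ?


Reasoning:
major 3rd: 3 letter names, 4 semitones
Letter: D - 2 → B
Pitch: Db - 4 semitones, spelled as a B → Bbb
= Bbb


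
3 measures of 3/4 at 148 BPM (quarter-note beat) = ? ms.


Solution.
Quarter-note beat duration = 60000 / 148 ms
Beats per measure (3/4) = 3
One measure = 3 × 60000 / 148 = 180000 / 148 ms
3 measures = 3 × 180000 / 148 = 540000 / 148
= 3648.6 ms


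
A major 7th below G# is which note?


Step by step:
A 7th spans 7 letter names, so from G we land on A
A major 7th = 11 semitones below G#
Spell A at that pitch: A
= A


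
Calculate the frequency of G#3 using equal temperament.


Reasoning:
f = 440 × 2^(n/12) where n = semitones from A4
G#3: -13 semitones from A4
f = 440 × 2^(-13/12)
f = 207.65 Hz


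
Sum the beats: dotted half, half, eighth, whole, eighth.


Working:
Beat values:
  dotted half = 3 beats
  half = 2 beats
  eighth = 0.5 beats
  whole = 4 beats
  eighth = 0.5 beats
Sum = 3 + 2 + 0.5 + 4 + 0.5
= 10 beats


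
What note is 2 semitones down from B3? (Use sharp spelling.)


Step by step:
B3: chromatic position 11 in octave 3 → absolute = 3×12 + 11 = 47
Transpose down 2: 47 - 2 = 45
45 = 3×12 + 9 → A in octave 3
Result = A3


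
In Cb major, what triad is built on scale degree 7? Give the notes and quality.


Solution.
Cb major scale: Cb Db Eb Fb Gb Ab Bb
Diatonic triad on degree 7 stacks scale notes 7, 2, 4: Bb Db Fb
Bb→Db = 3 semitones; Bb→Fb = 6 semitones → diminished triad
= Bb Db Fb (diminished)


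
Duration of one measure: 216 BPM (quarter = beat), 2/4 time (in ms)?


Solution.
Quarter-note beat duration = 60000 / 216 ms
Beats per measure (2/4) = 2
One measure = 2 × 60000 / 216 = 120000 / 216 ms
= 555.6 ms


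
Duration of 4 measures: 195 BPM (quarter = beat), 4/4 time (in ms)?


Reasoning:
Quarter-note beat duration = 60000 / 195 ms
Beats per measure (4/4) = 4
One measure = 4 × 60000 / 195 = 240000 / 195 ms
4 measures = 4 × 240000 / 195 = 960000 / 195
= 4923.1 ms


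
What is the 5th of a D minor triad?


Reasoning:
Minor triad = root + minor 3rd (3 semitones) + perfect 5th (7 semitones)
A triad on D stacks thirds, so the chord tones use letter names D-F-A
Root: D
Minor 3rd above D: F
Perfect 5th above D: A
The 5th = A


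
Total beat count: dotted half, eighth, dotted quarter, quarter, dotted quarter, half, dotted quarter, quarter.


Solution.
Beat values:
  dotted half = 3 beats
  eighth = 0.5 beats
  dotted quarter = 1.5 beats
  quarter = 1 beat
  dotted quarter = 1.5 beats
  half = 2 beats
  dotted quarter = 1.5 beats
  quarter = 1 beat
Sum = 3 + 0.5 + 1.5 + 1 + 1.5 + 2 + 1.5 + 1
= 12 beats


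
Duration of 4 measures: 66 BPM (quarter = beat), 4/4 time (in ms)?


Reasoning:
Quarter-note beat duration = 60000 / 66 ms
Beats per measure (4/4) = 4
One measure = 4 × 60000 / 66 = 240000 / 66 ms
4 measures = 4 × 240000 / 66 = 960000 / 66
= 14545.5 ms


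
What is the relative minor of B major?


The relative minor shares the major's key signature and starts on its 6th degree
6th degree = a major 6th above the tonic; a major 6th above B is G#
→ relative minor of B major is G# minor
= G# minor


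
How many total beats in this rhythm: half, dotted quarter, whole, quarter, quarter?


Working:
Beat values:
  half = 2 beats
  dotted quarter = 1.5 beats
  whole = 4 beats
  quarter = 1 beat
  quarter = 1 beat
Sum = 2 + 1.5 + 4 + 1 + 1
= 9.5 beats


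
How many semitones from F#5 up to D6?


Reasoning:
Absolute semitone position = octave×12 + chromatic position
F#5: 5×12 + 6 = 66
D6: 6×12 + 2 = 74
Difference = 74 - 66 = 8
= 8 semitones


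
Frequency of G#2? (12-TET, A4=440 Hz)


Solution.
f = 440 × 2^(n/12) where n = semitones from A4
G#2: -25 semitones from A4
f = 440 × 2^(-25/12)
f = 103.83 Hz


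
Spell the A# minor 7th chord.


Step by step:
Minor 7th chord = root + minor 3rd + perfect 5th + minor 7th
Seventh chords stack in thirds, so the letter names are A-C-E-G
Root: A#
Minor 3rd above A#: C#
Perfect 5th above A#: E#
Minor 7th above A#: G#
Chord = A# C# E# G#


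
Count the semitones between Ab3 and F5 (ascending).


Absolute semitone position = octave×12 + chromatic position
Ab3: 3×12 + 8 = 44
F5: 5×12 + 5 = 65
Difference = 65 - 44 = 21
= 21 semitones


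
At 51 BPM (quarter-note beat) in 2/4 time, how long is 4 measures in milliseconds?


Quarter-note beat duration = 60000 / 51 ms
Beats per measure (2/4) = 2
One measure = 2 × 60000 / 51 = 120000 / 51 ms
4 measures = 4 × 120000 / 51 = 480000 / 51
= 9411.8 ms


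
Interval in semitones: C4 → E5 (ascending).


Solution.
Absolute semitone position = octave×12 + chromatic position
C4: 4×12 + 0 = 48
E5: 5×12 + 4 = 64
Difference = 64 - 48 = 16
= 16 semitones


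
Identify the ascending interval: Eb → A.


Letter names: E → A spans 4 letter names → a 4th
Semitones: Eb → A = 6 half-steps
A 4th of 6 semitones is an augmented 4th
= augmented 4th


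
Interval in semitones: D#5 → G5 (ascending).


Absolute semitone position = octave×12 + chromatic position
D#5: 5×12 + 3 = 63
G5: 5×12 + 7 = 67
Difference = 67 - 63 = 4
= 4 semitones


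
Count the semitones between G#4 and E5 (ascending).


Let's work it out.
Absolute semitone position = octave×12 + chromatic position
G#4: 4×12 + 8 = 56
E5: 5×12 + 4 = 64
Difference = 64 - 56 = 8
= 8 semitones


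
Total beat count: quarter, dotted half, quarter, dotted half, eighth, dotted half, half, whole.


Let's work it out.
Beat values:
  quarter = 1 beat
  dotted half = 3 beats
  quarter = 1 beat
  dotted half = 3 beats
  eighth = 0.5 beats
  dotted half = 3 beats
  half = 2 beats
  whole = 4 beats
Sum = 1 + 3 + 1 + 3 + 0.5 + 3 + 2 + 4
= 17.5 beats


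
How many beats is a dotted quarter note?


Let's work it out.
Base quarter note = 1 beat
Dot 1 adds half the previous value: +1/2
One dotted quarter = 1 + 1/2 = 3/2
= 3/2 beats


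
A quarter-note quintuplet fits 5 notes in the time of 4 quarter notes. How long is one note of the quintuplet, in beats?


Let's work it out.
Quintuplet: 5 notes occupy the space of 4 quarter notes
Space = 4 × 1 = 4 beats
Each quintuplet note = 4 / 5 = 4/5 beats
= 4/5 beats


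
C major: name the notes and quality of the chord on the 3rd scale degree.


Let's work it out.
C major scale: C D E F G A B
Diatonic triad on degree 3 stacks scale notes 3, 5, 7: E G B
E→G = 3 semitones; E→B = 7 semitones → minor triad
= E G B (minor)


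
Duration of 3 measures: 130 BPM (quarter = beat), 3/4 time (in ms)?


Solution.
Quarter-note beat duration = 60000 / 130 ms
Beats per measure (3/4) = 3
One measure = 3 × 60000 / 130 = 180000 / 130 ms
3 measures = 3 × 180000 / 130 = 540000 / 130
= 4153.8 ms


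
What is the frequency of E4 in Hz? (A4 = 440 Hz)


Reasoning:
f = 440 × 2^(n/12) where n = semitones from A4
E4: -5 semitones from A4
f = 440 × 2^(-5/12)
f = 329.63 Hz


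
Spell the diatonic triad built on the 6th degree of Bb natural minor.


Bb natural minor scale: Bb C Db Eb F Gb Ab
Diatonic triad on degree 6 stacks scale notes 6, 1, 3: Gb Bb Db
Gb→Bb = 4 semitones; Gb→Db = 7 semitones → major triad
= Gb Bb Db (major)


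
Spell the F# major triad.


Solution.
Major triad = root + major 3rd (4 semitones) + perfect 5th (7 semitones)
A triad on F# stacks thirds, so the chord tones use letter names F-A-C
Root: F#
Major 3rd above F#: A#
Perfect 5th above F#: C#
Chord = F# A# C#


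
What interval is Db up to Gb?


Step by step:
Letter names: D → G spans 4 letter names → a 4th
Semitones: Db → Gb = 5 half-steps
A 4th of 5 semitones is a perfect 4th
= perfect 4th


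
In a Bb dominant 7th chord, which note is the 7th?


Solution.
Dominant 7th chord = root + major 3rd + perfect 5th + minor 7th
Seventh chords stack in thirds, so the letter names are B-D-F-A
Root: Bb
Major 3rd above Bb: D
Perfect 5th above Bb: F
Minor 7th above Bb: Ab
The 7th = Ab


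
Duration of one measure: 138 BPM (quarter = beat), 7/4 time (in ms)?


Reasoning:
Quarter-note beat duration = 60000 / 138 ms
Beats per measure (7/4) = 7
One measure = 7 × 60000 / 138 = 420000 / 138 ms
= 3043.5 ms


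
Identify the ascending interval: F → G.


Step by step:
Letter names: F → G spans 2 letter names → a 2nd
Semitones: F → G = 2 half-steps
A 2nd of 2 semitones is a major 2nd
= major 2nd


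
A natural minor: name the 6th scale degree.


Let's work it out.
Natural minor scale pattern: W-H-W-W-H-W-W (2-1-2-2-1-2-2 semitones)
Starting from A:
  A + 2 semitones → B
  B + 1 semitone → C
  C + 2 semitones → D
  D + 2 semitones → E
  E + 1 semitone → F
  F + 2 semitones → G
  G + 2 semitones → A
Scale: A B C D E F G
Degree 6 = F


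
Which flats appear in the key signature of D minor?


Working:
Flat minor keys: A(0), D(1), G(2), C(3), F(4), Bb(5), Eb(6), Ab(7)
D minor has 1 flat
Order of flats: Bb Eb Ab Db Gb Cb Fb → first 1: Bb
= Bb


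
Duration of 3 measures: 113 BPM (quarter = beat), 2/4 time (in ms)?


Quarter-note beat duration = 60000 / 113 ms
Beats per measure (2/4) = 2
One measure = 2 × 60000 / 113 = 120000 / 113 ms
3 measures = 3 × 120000 / 113 = 360000 / 113
= 3185.8 ms


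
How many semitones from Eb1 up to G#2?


Let's work it out.
Absolute semitone position = octave×12 + chromatic position
Eb1: 1×12 + 3 = 15
G#2: 2×12 + 8 = 32
Difference = 32 - 15 = 17
= 17 semitones


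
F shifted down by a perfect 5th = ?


Solution.
perfect 5th: 5 letter names, 7 semitones
Letter: F - 4 → B
Pitch: F - 7 semitones, spelled as a B → Bb
= Bb


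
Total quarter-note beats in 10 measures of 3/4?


Working:
Time signature 3/4: the bottom number 4 means the quarter note gets one count
The top number 3 means 3 quarter-note beats per measure
Total = 3 × 10 measures
= 30 quarter-note beats


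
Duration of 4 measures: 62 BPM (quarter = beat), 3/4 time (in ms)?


Let's work it out.
Quarter-note beat duration = 60000 / 62 ms
Beats per measure (3/4) = 3
One measure = 3 × 60000 / 62 = 180000 / 62 ms
4 measures = 4 × 180000 / 62 = 720000 / 62
= 11612.9 ms


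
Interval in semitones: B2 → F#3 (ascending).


Reasoning:
Absolute semitone position = octave×12 + chromatic position
B2: 2×12 + 11 = 35
F#3: 3×12 + 6 = 42
Difference = 42 - 35 = 7
= 7 semitones


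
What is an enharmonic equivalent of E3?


Enharmonic notes sound the same pitch but are spelled with different letter names
E and D## name the same pitch class
= D##3


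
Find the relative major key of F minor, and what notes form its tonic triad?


Let's work it out.
The relative major shares the key signature and is a minor 3rd above the minor tonic
A minor 3rd above F is Ab
→ relative major of F minor is Ab major
Tonic triad of Ab major = root + major 3rd + perfect 5th = Ab C Eb
= Ab major; triad = Ab C Eb


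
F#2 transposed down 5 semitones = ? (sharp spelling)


F#2: chromatic position 6 in octave 2 → absolute = 2×12 + 6 = 30
Transpose down 5: 30 - 5 = 25
25 = 2×12 + 1 → C# in octave 2
Result = C#2


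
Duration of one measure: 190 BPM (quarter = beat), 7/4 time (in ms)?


Quarter-note beat duration = 60000 / 190 ms
Beats per measure (7/4) = 7
One measure = 7 × 60000 / 190 = 420000 / 190 ms
= 2210.5 ms


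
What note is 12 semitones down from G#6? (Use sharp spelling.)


Reasoning:
G#6: chromatic position 8 in octave 6 → absolute = 6×12 + 8 = 80
Transpose down 12: 80 - 12 = 68
68 = 5×12 + 8 → G# in octave 5
Result = G#5


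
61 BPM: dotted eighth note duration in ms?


Working:
One quarter-note beat = 60000 / BPM = 60000 / 61 ms
Dotted eighth note = 3/4 × quarter note
Duration = 3/4 × 60000 / 61 = 45000 / 61
= 737.7 ms


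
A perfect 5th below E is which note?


Step by step:
A 5th spans 5 letter names, so from E we land on A
A perfect 5th = 7 semitones below E
Spell A at that pitch: A
= A


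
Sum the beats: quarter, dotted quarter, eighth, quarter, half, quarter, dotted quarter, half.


Beat values:
  quarter = 1 beat
  dotted quarter = 1.5 beats
  eighth = 0.5 beats
  quarter = 1 beat
  half = 2 beats
  quarter = 1 beat
  dotted quarter = 1.5 beats
  half = 2 beats
Sum = 1 + 1.5 + 0.5 + 1 + 2 + 1 + 1.5 + 2
= 10.5 beats


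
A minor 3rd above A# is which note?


A 3rd spans 3 letter names, so from A we land on C
A minor 3rd = 3 semitones above A#
Spell C at that pitch: C#
= C#


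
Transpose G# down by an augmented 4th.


Solution.
augmented 4th: 4 letter names, 6 semitones
Letter: G - 3 → D
Pitch: G# - 6 semitones, spelled as a D → D
= D


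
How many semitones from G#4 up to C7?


Reasoning:
Absolute semitone position = octave×12 + chromatic position
G#4: 4×12 + 8 = 56
C7: 7×12 + 0 = 84
Difference = 84 - 56 = 28
= 28 semitones


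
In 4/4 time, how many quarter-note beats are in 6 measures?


Step by step:
Time signature 4/4: the bottom number 4 means the quarter note gets one count
The top number 4 means 4 quarter-note beats per measure
Total = 4 × 6 measures
= 24 quarter-note beats


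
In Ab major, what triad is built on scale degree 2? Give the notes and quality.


Solution.
Ab major scale: Ab Bb C Db Eb F G
Diatonic triad on degree 2 stacks scale notes 2, 4, 6: Bb Db F
Bb→Db = 3 semitones; Bb→F = 7 semitones → minor triad
= Bb Db F (minor)


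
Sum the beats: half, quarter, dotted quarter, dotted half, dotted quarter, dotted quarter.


Working:
Beat values:
  half = 2 beats
  quarter = 1 beat
  dotted quarter = 1.5 beats
  dotted half = 3 beats
  dotted quarter = 1.5 beats
  dotted quarter = 1.5 beats
Sum = 2 + 1 + 1.5 + 3 + 1.5 + 1.5
= 10.5 beats


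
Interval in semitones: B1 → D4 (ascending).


Absolute semitone position = octave×12 + chromatic position
B1: 1×12 + 11 = 23
D4: 4×12 + 2 = 50
Difference = 50 - 23 = 27
= 27 semitones


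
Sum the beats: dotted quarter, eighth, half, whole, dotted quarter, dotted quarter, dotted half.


Reasoning:
Beat values:
  dotted quarter = 1.5 beats
  eighth = 0.5 beats
  half = 2 beats
  whole = 4 beats
  dotted quarter = 1.5 beats
  dotted quarter = 1.5 beats
  dotted half = 3 beats
Sum = 1.5 + 0.5 + 2 + 4 + 1.5 + 1.5 + 3
= 14 beats


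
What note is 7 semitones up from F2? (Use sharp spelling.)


Solution.
F2: chromatic position 5 in octave 2 → absolute = 2×12 + 5 = 29
Transpose up 7: 29 + 7 = 36
36 = 3×12 + 0 → C in octave 3
Result = C3


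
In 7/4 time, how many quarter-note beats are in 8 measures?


Let's work it out.
Time signature 7/4: the bottom number 4 means the quarter note gets one count
The top number 7 means 7 quarter-note beats per measure
Total = 7 × 8 measures
= 56 quarter-note beats


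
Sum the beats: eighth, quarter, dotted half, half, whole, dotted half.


Working:
Beat values:
  eighth = 0.5 beats
  quarter = 1 beat
  dotted half = 3 beats
  half = 2 beats
  whole = 4 beats
  dotted half = 3 beats
Sum = 0.5 + 1 + 3 + 2 + 4 + 3
= 13.5 beats


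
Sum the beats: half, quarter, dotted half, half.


Solution.
Beat values:
  half = 2 beats
  quarter = 1 beat
  dotted half = 3 beats
  half = 2 beats
Sum = 2 + 1 + 3 + 2
= 8 beats


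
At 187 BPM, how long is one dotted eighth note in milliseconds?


One quarter-note beat = 60000 / BPM = 60000 / 187 ms
Dotted eighth note = 3/4 × quarter note
Duration = 3/4 × 60000 / 187 = 45000 / 187
= 240.6 ms


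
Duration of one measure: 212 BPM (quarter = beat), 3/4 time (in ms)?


Quarter-note beat duration = 60000 / 212 ms
Beats per measure (3/4) = 3
One measure = 3 × 60000 / 212 = 180000 / 212 ms
= 849.1 ms


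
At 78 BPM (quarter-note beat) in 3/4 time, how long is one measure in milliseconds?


Quarter-note beat duration = 60000 / 78 ms
Beats per measure (3/4) = 3
One measure = 3 × 60000 / 78 = 180000 / 78 ms
= 2307.7 ms


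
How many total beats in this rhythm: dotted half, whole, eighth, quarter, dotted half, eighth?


Step by step:
Beat values:
  dotted half = 3 beats
  whole = 4 beats
  eighth = 0.5 beats
  quarter = 1 beat
  dotted half = 3 beats
  eighth = 0.5 beats
Sum = 3 + 4 + 0.5 + 1 + 3 + 0.5
= 12 beats


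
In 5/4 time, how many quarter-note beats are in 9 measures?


Time signature 5/4: the bottom number 4 means the quarter note gets one count
The top number 5 means 5 quarter-note beats per measure
Total = 5 × 9 measures
= 45 quarter-note beats


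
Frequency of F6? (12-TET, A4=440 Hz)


f = 440 × 2^(n/12) where n = semitones from A4
F6: 20 semitones from A4
f = 440 × 2^(20/12)
f = 1396.91 Hz


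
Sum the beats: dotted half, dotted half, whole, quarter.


Beat values:
  dotted half = 3 beats
  dotted half = 3 beats
  whole = 4 beats
  quarter = 1 beat
Sum = 3 + 3 + 4 + 1
= 11 beats


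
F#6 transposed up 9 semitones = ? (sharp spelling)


Let's work it out.
F#6: chromatic position 6 in octave 6 → absolute = 6×12 + 6 = 78
Transpose up 9: 78 + 9 = 87
87 = 7×12 + 3 → D# in octave 7
Result = D#7


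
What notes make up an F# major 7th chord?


Major 7th chord = root + major 3rd + perfect 5th + major 7th
Seventh chords stack in thirds, so the letter names are F-A-C-E
Root: F#
Major 3rd above F#: A#
Perfect 5th above F#: C#
Major 7th above F#: E#
Chord = F# A# C# E#


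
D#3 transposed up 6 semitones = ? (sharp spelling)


Step by step:
D#3: chromatic position 3 in octave 3 → absolute = 3×12 + 3 = 39
Transpose up 6: 39 + 6 = 45
45 = 3×12 + 9 → A in octave 3
Result = A3


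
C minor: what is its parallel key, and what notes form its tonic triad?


Step by step:
Parallel keys share the same tonic but differ in mode
C minor → parallel is C major
Tonic triad of C major = C E G
= C major; triad = C E G


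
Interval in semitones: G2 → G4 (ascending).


Reasoning:
Absolute semitone position = octave×12 + chromatic position
G2: 2×12 + 7 = 31
G4: 4×12 + 7 = 55
Difference = 55 - 31 = 24
= 24 semitones


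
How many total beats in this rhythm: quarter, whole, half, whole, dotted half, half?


Beat values:
  quarter = 1 beat
  whole = 4 beats
  half = 2 beats
  whole = 4 beats
  dotted half = 3 beats
  half = 2 beats
Sum = 1 + 4 + 2 + 4 + 3 + 2
= 16 beats


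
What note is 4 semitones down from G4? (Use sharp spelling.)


Step by step:
G4: chromatic position 7 in octave 4 → absolute = 4×12 + 7 = 55
Transpose down 4: 55 - 4 = 51
51 = 4×12 + 3 → D# in octave 4
Result = D#4


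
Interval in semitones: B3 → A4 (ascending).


Absolute semitone position = octave×12 + chromatic position
B3: 3×12 + 11 = 47
A4: 4×12 + 9 = 57
Difference = 57 - 47 = 10
= 10 semitones


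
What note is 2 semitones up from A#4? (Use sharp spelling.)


Step by step:
A#4: chromatic position 10 in octave 4 → absolute = 4×12 + 10 = 58
Transpose up 2: 58 + 2 = 60
60 = 5×12 + 0 → C in octave 5
Result = C5


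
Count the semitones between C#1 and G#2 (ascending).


Reasoning:
Absolute semitone position = octave×12 + chromatic position
C#1: 1×12 + 1 = 13
G#2: 2×12 + 8 = 32
Difference = 32 - 13 = 19
= 19 semitones


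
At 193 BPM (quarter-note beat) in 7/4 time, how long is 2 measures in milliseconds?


Working:
Quarter-note beat duration = 60000 / 193 ms
Beats per measure (7/4) = 7
One measure = 7 × 60000 / 193 = 420000 / 193 ms
2 measures = 2 × 420000 / 193 = 840000 / 193
= 4352.3 ms


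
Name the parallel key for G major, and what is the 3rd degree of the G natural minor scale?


Working:
Parallel keys share the same tonic but differ in mode
G major → parallel is G minor
G natural minor scale: G A Bb C D Eb F
= G minor; 3rd degree = Bb


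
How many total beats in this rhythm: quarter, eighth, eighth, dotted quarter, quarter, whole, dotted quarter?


Step by step:
Beat values:
  quarter = 1 beat
  eighth = 0.5 beats
  eighth = 0.5 beats
  dotted quarter = 1.5 beats
  quarter = 1 beat
  whole = 4 beats
  dotted quarter = 1.5 beats
Sum = 1 + 0.5 + 0.5 + 1.5 + 1 + 4 + 1.5
= 10 beats


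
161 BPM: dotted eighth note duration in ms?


One quarter-note beat = 60000 / BPM = 60000 / 161 ms
Dotted eighth note = 3/4 × quarter note
Duration = 3/4 × 60000 / 161 = 45000 / 161
= 279.5 ms


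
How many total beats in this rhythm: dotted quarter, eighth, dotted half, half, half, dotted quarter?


Beat values:
  dotted quarter = 1.5 beats
  eighth = 0.5 beats
  dotted half = 3 beats
  half = 2 beats
  half = 2 beats
  dotted quarter = 1.5 beats
Sum = 1.5 + 0.5 + 3 + 2 + 2 + 1.5
= 10.5 beats


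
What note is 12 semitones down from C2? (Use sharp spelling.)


Reasoning:
C2: chromatic position 0 in octave 2 → absolute = 2×12 + 0 = 24
Transpose down 12: 24 - 12 = 12
12 = 1×12 + 0 → C in octave 1
Result = C1


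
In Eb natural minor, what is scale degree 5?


Solution.
Natural minor scale pattern: W-H-W-W-H-W-W (2-1-2-2-1-2-2 semitones)
Starting from Eb:
  Eb + 2 semitones → F
  F + 1 semitone → Gb
  Gb + 2 semitones → Ab
  Ab + 2 semitones → Bb
  Bb + 1 semitone → Cb
  Cb + 2 semitones → Db
  Db + 2 semitones → Eb
Scale: Eb F Gb Ab Bb Cb Db
Degree 5 = Bb


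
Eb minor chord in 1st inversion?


Root position: Eb Gb Bb
1st inversion: move root up an octave
Bass note: Gb
Notes (bottom to top) = Gb Bb Eb


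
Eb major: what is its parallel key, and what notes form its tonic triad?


Let's work it out.
Parallel keys share the same tonic but differ in mode
Eb major → parallel is Eb minor
Tonic triad of Eb minor = Eb Gb Bb
= Eb minor; triad = Eb Gb Bb


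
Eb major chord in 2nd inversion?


Step by step:
Root position: Eb G Bb
2nd inversion: move root and 3rd up an octave
Bass note: Bb
Notes (bottom to top) = Bb Eb G


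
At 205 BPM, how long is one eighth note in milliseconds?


Let's work it out.
One quarter-note beat = 60000 / BPM = 60000 / 205 ms
Eighth note = 1/2 × quarter note
Duration = 1/2 × 60000 / 205 = 30000 / 205
= 146.3 ms


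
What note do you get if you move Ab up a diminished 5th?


Working:
diminished 5th: 5 letter names, 6 semitones
Letter: A + 4 → E
Pitch: Ab + 6 semitones, spelled as an E → Ebb
= Ebb


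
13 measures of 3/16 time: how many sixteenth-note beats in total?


Let's work it out.
Time signature 3/16: the bottom number 16 means the sixteenth note gets one count
The top number 3 means 3 sixteenth-note beats per measure
Total = 3 × 13 measures
= 39 sixteenth-note beats


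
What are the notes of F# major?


Major scale pattern: W-W-H-W-W-W-H (2-2-1-2-2-2-1 semitones)
Starting from F#:
  F# + 2 semitones → G#
  G# + 2 semitones → A#
  A# + 1 semitone → B
  B + 2 semitones → C#
  C# + 2 semitones → D#
  D# + 2 semitones → E#
  E# + 1 semitone → F#
Scale = F# G# A# B C# D# E#


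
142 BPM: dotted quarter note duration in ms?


One quarter-note beat = 60000 / BPM = 60000 / 142 ms
Dotted quarter note = 3/2 × quarter note
Duration = 3/2 × 60000 / 142 = 90000 / 142
= 633.8 ms


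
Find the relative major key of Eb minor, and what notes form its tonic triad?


Step by step:
The relative major shares the key signature and is a minor 3rd above the minor tonic
A minor 3rd above Eb is Gb
→ relative major of Eb minor is Gb major
Tonic triad of Gb major = root + major 3rd + perfect 5th = Gb Bb Db
= Gb major; triad = Gb Bb Db


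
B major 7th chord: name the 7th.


Solution.
Major 7th chord = root + major 3rd + perfect 5th + major 7th
Seventh chords stack in thirds, so the letter names are B-D-F-A
Root: B
Major 3rd above B: D#
Perfect 5th above B: F#
Major 7th above B: A#
The 7th = A#


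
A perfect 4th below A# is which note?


Step by step:
A 4th spans 4 letter names, so from A we land on E
A perfect 4th = 5 semitones below A#
Spell E at that pitch: E#
= E#


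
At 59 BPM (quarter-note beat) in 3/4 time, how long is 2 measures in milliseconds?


Quarter-note beat duration = 60000 / 59 ms
Beats per measure (3/4) = 3
One measure = 3 × 60000 / 59 = 180000 / 59 ms
2 measures = 2 × 180000 / 59 = 360000 / 59
= 6101.7 ms


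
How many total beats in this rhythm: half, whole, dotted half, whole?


Working:
Beat values:
  half = 2 beats
  whole = 4 beats
  dotted half = 3 beats
  whole = 4 beats
Sum = 2 + 4 + 3 + 4
= 13 beats


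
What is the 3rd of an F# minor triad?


Step by step:
Minor triad = root + minor 3rd (3 semitones) + perfect 5th (7 semitones)
A triad on F# stacks thirds, so the chord tones use letter names F-A-C
Root: F#
Minor 3rd above F#: A
Perfect 5th above F#: C#
The 3rd = A


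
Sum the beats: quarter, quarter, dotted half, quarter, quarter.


Solution.
Beat values:
  quarter = 1 beat
  quarter = 1 beat
  dotted half = 3 beats
  quarter = 1 beat
  quarter = 1 beat
Sum = 1 + 1 + 3 + 1 + 1
= 7 beats


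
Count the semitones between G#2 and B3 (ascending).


Let's work it out.
Absolute semitone position = octave×12 + chromatic position
G#2: 2×12 + 8 = 32
B3: 3×12 + 11 = 47
Difference = 47 - 32 = 15
= 15 semitones


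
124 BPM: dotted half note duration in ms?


One quarter-note beat = 60000 / BPM = 60000 / 124 ms
Dotted half note = 3 × quarter note
Duration = 3 × 60000 / 124 = 180000 / 124
= 1451.6 ms


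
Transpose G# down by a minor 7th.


Working:
minor 7th: 7 letter names, 10 semitones
Letter: G - 6 → A
Pitch: G# - 10 semitones, spelled as an A → A#
= A#


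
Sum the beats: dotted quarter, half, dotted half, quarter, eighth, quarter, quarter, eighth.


Let's work it out.
Beat values:
  dotted quarter = 1.5 beats
  half = 2 beats
  dotted half = 3 beats
  quarter = 1 beat
  eighth = 0.5 beats
  quarter = 1 beat
  quarter = 1 beat
  eighth = 0.5 beats
Sum = 1.5 + 2 + 3 + 1 + 0.5 + 1 + 1 + 0.5
= 10.5 beats


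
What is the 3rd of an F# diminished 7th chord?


Diminished 7th chord = root + minor 3rd + diminished 5th + diminished 7th
Seventh chords stack in thirds, so the letter names are F-A-C-E
Root: F#
Minor 3rd above F#: A
Diminished 5th above F#: C
Diminished 7th above F#: Eb
The 3rd = A


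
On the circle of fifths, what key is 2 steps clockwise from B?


Working:
Each clockwise step on the circle of fifths moves up a perfect 5th
From B: B → F#/Gb → Db
= Db


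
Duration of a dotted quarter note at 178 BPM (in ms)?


Working:
One quarter-note beat = 60000 / BPM = 60000 / 178 ms
Dotted quarter note = 3/2 × quarter note
Duration = 3/2 × 60000 / 178 = 90000 / 178
= 505.6 ms


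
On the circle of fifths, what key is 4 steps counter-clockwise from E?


Reasoning:
Each counter-clockwise step moves down a perfect 5th (= up a perfect 4th)
From E: E → A → D → G → C
= C


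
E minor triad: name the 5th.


Solution.
Minor triad = root + minor 3rd (3 semitones) + perfect 5th (7 semitones)
A triad on E stacks thirds, so the chord tones use letter names E-G-B
Root: E
Minor 3rd above E: G
Perfect 5th above E: B
The 5th = B


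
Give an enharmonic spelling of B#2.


Solution.
Enharmonic notes sound the same pitch but are spelled with different letter names
B# and C name the same pitch class
Octave numbers change at C, so B#2 = C3
= C3


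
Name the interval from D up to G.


Letter names: D → G spans 4 letter names → a 4th
Semitones: D → G = 5 half-steps
A 4th of 5 semitones is a perfect 4th
= perfect 4th


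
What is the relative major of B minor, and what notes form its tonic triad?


Step by step:
The relative major shares the key signature and is a minor 3rd above the minor tonic
A minor 3rd above B is D
→ relative major of B minor is D major
Tonic triad of D major = root + major 3rd + perfect 5th = D F# A
= D major; triad = D F# A


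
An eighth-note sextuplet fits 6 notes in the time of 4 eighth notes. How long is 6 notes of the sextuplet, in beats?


Sextuplet: 6 notes occupy the space of 4 eighth notes
Space = 4 × 1/2 = 2 beats
Each sextuplet note = 2 / 6 = 1/3 beats
6 notes = 6 × 1/3 = 2
= 2 beats


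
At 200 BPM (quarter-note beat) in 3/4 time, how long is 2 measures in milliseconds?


Solution.
Quarter-note beat duration = 60000 / 200 ms
Beats per measure (3/4) = 3
One measure = 3 × 60000 / 200 = 180000 / 200 ms
2 measures = 2 × 180000 / 200 = 360000 / 200
= 1800.0 ms


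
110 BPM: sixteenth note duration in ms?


Let's work it out.
One quarter-note beat = 60000 / BPM = 60000 / 110 ms
Sixteenth note = 1/4 × quarter note
Duration = 1/4 × 60000 / 110 = 15000 / 110
= 136.4 ms


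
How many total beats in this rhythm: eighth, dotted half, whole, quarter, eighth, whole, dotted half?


Beat values:
  eighth = 0.5 beats
  dotted half = 3 beats
  whole = 4 beats
  quarter = 1 beat
  eighth = 0.5 beats
  whole = 4 beats
  dotted half = 3 beats
Sum = 0.5 + 3 + 4 + 1 + 0.5 + 4 + 3
= 16 beats


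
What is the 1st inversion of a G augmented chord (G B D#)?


Working:
Root position: G B D#
1st inversion: move root up an octave
Bass note: B
Notes (bottom to top) = B D# G


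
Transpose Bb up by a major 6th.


major 6th: 6 letter names, 9 semitones
Letter: B + 5 → G
Pitch: Bb + 9 semitones, spelled as a G → G
= G


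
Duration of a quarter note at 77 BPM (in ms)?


Working:
One quarter-note beat = 60000 / BPM = 60000 / 77 ms
Duration = 60000 / 77
= 779.2 ms


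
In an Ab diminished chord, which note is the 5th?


Working:
Diminished triad = root + minor 3rd (3 semitones) + diminished 5th (6 semitones)
A triad on Ab stacks thirds, so the chord tones use letter names A-C-E
Root: Ab
Minor 3rd above Ab: Cb
Diminished 5th above Ab: Ebb
The 5th = Ebb


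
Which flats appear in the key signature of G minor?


Reasoning:
Flat minor keys: A(0), D(1), G(2), C(3), F(4), Bb(5), Eb(6), Ab(7)
G minor has 2 flats
Order of flats: Bb Eb Ab Db Gb Cb Fb → first 2: Bb, Eb
= Bb, Eb


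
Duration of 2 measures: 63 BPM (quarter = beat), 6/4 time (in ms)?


Quarter-note beat duration = 60000 / 63 ms
Beats per measure (6/4) = 6
One measure = 6 × 60000 / 63 = 360000 / 63 ms
2 measures = 2 × 360000 / 63 = 720000 / 63
= 11428.6 ms


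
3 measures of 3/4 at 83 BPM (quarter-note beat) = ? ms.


Quarter-note beat duration = 60000 / 83 ms
Beats per measure (3/4) = 3
One measure = 3 × 60000 / 83 = 180000 / 83 ms
3 measures = 3 × 180000 / 83 = 540000 / 83
= 6506.0 ms


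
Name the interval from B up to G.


Letter names: B → G spans 6 letter names → a 6th
Semitones: B → G = 8 half-steps
A 6th of 8 semitones is a minor 6th
= minor 6th


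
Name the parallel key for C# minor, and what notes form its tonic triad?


Parallel keys share the same tonic but differ in mode
C# minor → parallel is C# major
Tonic triad of C# major = C# E# G#
= C# major; triad = C# E# G#


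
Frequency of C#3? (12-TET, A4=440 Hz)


f = 440 × 2^(n/12) where n = semitones from A4
C#3: -20 semitones from A4
f = 440 × 2^(-20/12)
f = 138.59 Hz


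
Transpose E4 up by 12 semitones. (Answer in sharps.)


Let's work it out.
E4: chromatic position 4 in octave 4 → absolute = 4×12 + 4 = 52
Transpose up 12: 52 + 12 = 64
64 = 5×12 + 4 → E in octave 5
Result = E5


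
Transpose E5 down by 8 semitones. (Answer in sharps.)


Reasoning:
E5: chromatic position 4 in octave 5 → absolute = 5×12 + 4 = 64
Transpose down 8: 64 - 8 = 56
56 = 4×12 + 8 → G# in octave 4
Result = G#4


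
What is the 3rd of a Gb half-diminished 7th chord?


Solution.
Half-diminished 7th chord = root + minor 3rd + diminished 5th + minor 7th
Seventh chords stack in thirds, so the letter names are G-B-D-F
Root: Gb
Minor 3rd above Gb: Bbb
Diminished 5th above Gb: Dbb
Minor 7th above Gb: Fb
The 3rd = Bbb


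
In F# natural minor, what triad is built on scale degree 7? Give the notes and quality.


F# natural minor scale: F# G# A B C# D E
Diatonic triad on degree 7 stacks scale notes 7, 2, 4: E G# B
E→G# = 4 semitones; E→B = 7 semitones → major triad
= E G# B (major)


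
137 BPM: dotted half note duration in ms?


Let's work it out.
One quarter-note beat = 60000 / BPM = 60000 / 137 ms
Dotted half note = 3 × quarter note
Duration = 3 × 60000 / 137 = 180000 / 137
= 1313.9 ms


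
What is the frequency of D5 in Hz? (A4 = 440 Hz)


f = 440 × 2^(n/12) where n = semitones from A4
D5: 5 semitones from A4
f = 440 × 2^(5/12)
f = 587.33 Hz


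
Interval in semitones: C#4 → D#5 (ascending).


Solution.
Absolute semitone position = octave×12 + chromatic position
C#4: 4×12 + 1 = 49
D#5: 5×12 + 3 = 63
Difference = 63 - 49 = 14
= 14 semitones


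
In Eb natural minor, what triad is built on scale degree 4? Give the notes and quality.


Eb natural minor scale: Eb F Gb Ab Bb Cb Db
Diatonic triad on degree 4 stacks scale notes 4, 6, 1: Ab Cb Eb
Ab→Cb = 3 semitones; Ab→Eb = 7 semitones → minor triad
= Ab Cb Eb (minor)


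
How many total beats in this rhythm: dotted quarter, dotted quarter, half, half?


Reasoning:
Beat values:
  dotted quarter = 1.5 beats
  dotted quarter = 1.5 beats
  half = 2 beats
  half = 2 beats
Sum = 1.5 + 1.5 + 2 + 2
= 7 beats


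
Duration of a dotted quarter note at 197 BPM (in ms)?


Reasoning:
One quarter-note beat = 60000 / BPM = 60000 / 197 ms
Dotted quarter note = 3/2 × quarter note
Duration = 3/2 × 60000 / 197 = 90000 / 197
= 456.9 ms
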